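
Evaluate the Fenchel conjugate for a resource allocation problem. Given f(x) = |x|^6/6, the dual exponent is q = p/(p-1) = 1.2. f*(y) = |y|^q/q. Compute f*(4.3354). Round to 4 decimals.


The conjugate exponent q satisfies 1/p + 1/q = 1.
p = 6, so q = 6/(6 - 1) = 1.2
|y|^q = 4.3354^1.2 = 5.8135
f*(4.3354) = 5.8135 / 1.2 = 4.8446


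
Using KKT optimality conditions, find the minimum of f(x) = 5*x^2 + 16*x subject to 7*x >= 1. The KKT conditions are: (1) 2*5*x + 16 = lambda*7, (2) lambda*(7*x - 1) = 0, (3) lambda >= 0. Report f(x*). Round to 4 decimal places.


Step 1: Try lambda = 0 (constraint inactive).
x_unc = -16/(2*5) = -1.6
Check: 7*-1.6 = -11.2 < 1 -- violated!
Step 2: Constraint must be active: 7*x = 1
x* = 1/7 = 0.1429 (rounded; the exact value 1/7 is used below)
lambda = (2*5*(1/7) + 16)/7 = 2.4898
Step 3: Compute optimal value.
f(x*) = 5*(1/7)^2 + 16*(1/7) = 2.3878


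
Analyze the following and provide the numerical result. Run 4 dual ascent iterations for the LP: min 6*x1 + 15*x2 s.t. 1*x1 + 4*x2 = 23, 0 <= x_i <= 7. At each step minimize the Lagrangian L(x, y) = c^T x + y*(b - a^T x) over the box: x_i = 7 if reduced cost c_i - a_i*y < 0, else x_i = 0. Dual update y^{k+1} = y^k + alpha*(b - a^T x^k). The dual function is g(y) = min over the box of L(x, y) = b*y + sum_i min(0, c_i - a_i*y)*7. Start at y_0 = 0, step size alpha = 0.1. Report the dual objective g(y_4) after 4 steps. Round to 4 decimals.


Dual ascent for LP: min 6*x1 + 15*x2, 1*x1 + 4*x2 = 23, 0 <= x_i <= 7
Step 1: y^k = 0.0, reduced costs: (6.0, 15.0)
  x^k = (0.0, 0.0), subgradient = b - a^T x = 23.0
  y^{k+1} = 0.0 + 0.1*23.0 = 2.3
Step 2: y^k = 2.3, reduced costs: (3.7, 5.8)
  x^k = (0.0, 0.0), subgradient = b - a^T x = 23.0
  y^{k+1} = 2.3 + 0.1*23.0 = 4.6
Step 3: y^k = 4.6, reduced costs: (1.4, -3.4)
  x^k = (0.0, 7.0), subgradient = b - a^T x = -5.0
  y^{k+1} = 4.6 + 0.1*-5.0 = 4.1
Step 4: y^k = 4.1, reduced costs: (1.9, -1.4)
  x^k = (0.0, 7.0), subgradient = b - a^T x = -5.0
  y^{k+1} = 4.1 + 0.1*-5.0 = 3.6
Dual objective at y_4 = 3.6: reduced costs (2.4, 0.6), box minimizer x = (0.0, 0.0)
g(y_4) = b*y + (c1 - a1*y)*x1 + (c2 - a2*y)*x2 = 23*3.6 + 2.4*0.0 + 0.6*0.0 = 82.8 + 0.0 + 0.0 = 82.8


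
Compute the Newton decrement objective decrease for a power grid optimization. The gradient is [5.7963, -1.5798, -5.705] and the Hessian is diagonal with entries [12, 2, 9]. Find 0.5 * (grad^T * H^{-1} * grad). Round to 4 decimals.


Step 1: H is diagonal, so H^(-1) * g = [0.483, -0.7899, -0.6339].
Step 2: g^T H^(-1) g = sum_i g_i^2 / H_ii
  = (5.7963)^2/12 + (-1.5798)^2/2 + (-5.705)^2/9
  = 2.7998 + 1.2479 + 3.6163 = 7.664
Step 3: Objective decrease = 0.5 * g^T H^(-1) g = 3.832


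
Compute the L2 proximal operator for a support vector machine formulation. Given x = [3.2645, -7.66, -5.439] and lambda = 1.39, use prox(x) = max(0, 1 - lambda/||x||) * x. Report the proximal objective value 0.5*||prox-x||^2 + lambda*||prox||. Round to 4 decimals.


Step 1: Compute ||x||.
||x|| = 9.9456
Step 2: Compute scaling factor.
scale = max(0, 1 - 1.39/9.9456) = 0.8602
Step 3: prox(x) = [2.8083, -6.5894, -4.6788]
||prox(x)|| = 8.5556
Step 4: Proximal objective.
0.5*||prox-x||^2 = 0.9661
lambda*||prox|| = 11.8923
Total = 12.8584


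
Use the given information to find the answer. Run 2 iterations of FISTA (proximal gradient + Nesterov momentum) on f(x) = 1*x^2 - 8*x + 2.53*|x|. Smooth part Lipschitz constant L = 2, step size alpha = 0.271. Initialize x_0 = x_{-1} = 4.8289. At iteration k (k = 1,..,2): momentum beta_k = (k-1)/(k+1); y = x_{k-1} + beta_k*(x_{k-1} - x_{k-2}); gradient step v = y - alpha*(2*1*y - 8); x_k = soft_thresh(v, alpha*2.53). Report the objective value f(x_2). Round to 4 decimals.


FISTA on f(x) = 1*x^2 - 8*x + 2.53*|x|
L = 2, alpha = 0.271
Iteration 1: beta = 0.0, y = 4.8289 + 0.0*(4.8289 - 4.8289) = 4.8289
  grad(y) = 1.6578, v = y - alpha*grad = 4.3796
  prox(v) = soft_thresh(4.3796, 0.6856) = 3.694
Iteration 2: beta = 0.3333, y = 3.694 + 0.3333*(3.694 - 4.8289) = 3.3157
  grad(y) = -1.3686, v = y - alpha*grad = 3.6866
  prox(v) = soft_thresh(3.6866, 0.6856) = 3.001
f(x_2) = 1*3.001^2 - 8*3.001 + 2.53*|3.001| = -7.4095


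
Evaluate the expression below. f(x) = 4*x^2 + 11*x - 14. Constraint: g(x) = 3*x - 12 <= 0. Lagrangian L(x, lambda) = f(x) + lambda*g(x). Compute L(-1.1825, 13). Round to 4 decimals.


Step 1: Evaluate f(x).
f(-1.1825) = 4*(-1.1825)^2 + 11*(-1.1825) - 14 = -21.4143
Step 2: Evaluate g(x).
g(-1.1825) = 3*-1.1825 - 12 = -15.5475
Step 3: Compute Lagrangian.
L = -21.4143 + 13*-15.5475 = -223.5318


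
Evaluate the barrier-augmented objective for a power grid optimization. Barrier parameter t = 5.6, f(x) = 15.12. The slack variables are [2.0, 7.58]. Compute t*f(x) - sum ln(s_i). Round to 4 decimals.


Step 1: Compute log-barrier.
ln values: [0.6931, 2.0255]
phi = -(0.6931 + 2.0255) = -2.7187
Step 2: Compute augmented objective.
t*f(x) = 5.6*15.12 = 84.672
Total = 84.672 - 2.7187 = 81.9533


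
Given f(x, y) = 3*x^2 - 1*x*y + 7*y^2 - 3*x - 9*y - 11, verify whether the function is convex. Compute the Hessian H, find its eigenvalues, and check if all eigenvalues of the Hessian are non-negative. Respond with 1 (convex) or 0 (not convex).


The Hessian of f(x,y) = 3*x^2 - 1*x*y + 7*y^2 - 3*x - 9*y - 11 is:
H = [[6, -1], [-1, 14]]
Trace = 6 + 14 = 20
Determinant = 6*14 - (-1)^2 = 83
Discriminant = (20)^2 - 4*83 = 68.0
Eigenvalues: lambda_1 = 5.8769, lambda_2 = 14.1231
The function is convex.

1


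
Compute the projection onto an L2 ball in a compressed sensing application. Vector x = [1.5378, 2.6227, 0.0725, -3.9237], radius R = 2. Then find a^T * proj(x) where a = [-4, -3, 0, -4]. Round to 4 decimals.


Step 1: Compute ||x|| (intermediates to 6 decimals).
||x|| = sqrt(1.5378^2 + 2.6227^2 + 0.0725^2 + (-3.9237)^2) = 4.964279
Step 2: Project.
Since ||x|| > R, scale = R/||x|| = 2/4.964279 = 0.402878, proj(x) = scale * x
proj(x) = [0.619546, 1.056628, 0.029209, -1.580772]
Step 3: Dot product.
a^T * proj(x) = -4*0.619546 - 3*1.056628 + 0*0.029209 - 4*(-1.580772) = 0.675


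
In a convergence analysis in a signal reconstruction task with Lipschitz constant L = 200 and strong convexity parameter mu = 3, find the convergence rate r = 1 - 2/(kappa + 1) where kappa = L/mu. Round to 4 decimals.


Step 1: Compute the condition number.
kappa = L/mu = 200/3 = 66.6667
Step 2: Compute the convergence rate.
r = 1 - 2/(kappa + 1) = 1 - 2*mu/(L + mu) = (L - mu)/(L + mu) = 197/203 = 0.9704


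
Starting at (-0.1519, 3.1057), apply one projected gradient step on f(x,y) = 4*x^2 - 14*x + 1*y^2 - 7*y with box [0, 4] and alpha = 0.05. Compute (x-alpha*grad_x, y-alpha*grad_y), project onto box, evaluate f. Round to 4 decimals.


Step 1: Compute gradient at (-0.1519, 3.1057).
grad_x = 2*4*-0.1519 - 14 = -15.2152
grad_y = 2*1*3.1057 - 7 = -0.7886
Step 2: Gradient step.
x_raw = -0.1519 - 0.05*-15.2152 = 0.6089
y_raw = 3.1057 - 0.05*-0.7886 = 3.1451
Step 3: Project onto [0, 4].
x_proj = clip(0.6089) = 0.6089
y_proj = clip(3.1451) = 3.1451
Step 4: Evaluate f.
f(0.6089, 3.1451) = -19.1653


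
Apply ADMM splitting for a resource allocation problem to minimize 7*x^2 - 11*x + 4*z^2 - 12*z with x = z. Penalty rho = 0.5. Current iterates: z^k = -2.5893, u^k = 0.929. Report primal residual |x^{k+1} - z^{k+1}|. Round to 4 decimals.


ADMM iteration with rho = 0.5, z^k = -2.5893, u^k = 0.929
Step 1: x-update.
Minimize 7*x^2 - 11*x + (0.5/2)*(x + 2.5893 + 0.929)^2
FOC: (2*7 + 0.5)*x = 11 + 0.5*(-2.5893 - 0.929)
x^{k+1} = 0.6373
Step 2: z-update.
Minimize 4*z^2 - 12*z + (0.5/2)*(0.6373 - z + 0.929)^2
FOC: (2*4 + 0.5)*z = 12 + 0.5*(0.6373 + 0.929)
z^{k+1} = 1.5039
Step 3: u-update.
u^{k+1} = 0.929 + 0.6373 - 1.5039 = 0.0624
Step 4: Primal residual = |0.6373 - 1.5039| = 0.8666


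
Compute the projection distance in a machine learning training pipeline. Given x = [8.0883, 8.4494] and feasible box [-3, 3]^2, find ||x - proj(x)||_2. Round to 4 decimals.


Project each component onto [-3, 3].
clip(8.0883) = 3.0, clip(8.4494) = 3.0
Projection = [3.0, 3.0]
Squared diffs: [25.8908, 29.696]
Distance = sqrt(55.5868) = 7.4557


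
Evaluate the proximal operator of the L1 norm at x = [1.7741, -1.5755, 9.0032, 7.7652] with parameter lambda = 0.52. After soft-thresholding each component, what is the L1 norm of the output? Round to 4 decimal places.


Soft-thresholding with lambda = 0.52:
prox(1.7741) = sign(1.7741)*max(|1.7741| - 0.52, 0) = 1.2541
prox(-1.5755) = sign(-1.5755)*max(|-1.5755| - 0.52, 0) = -1.0555
prox(9.0032) = sign(9.0032)*max(|9.0032| - 0.52, 0) = 8.4832
prox(7.7652) = sign(7.7652)*max(|7.7652| - 0.52, 0) = 7.2452
prox(x) = [1.2541, -1.0555, 8.4832, 7.2452]
||prox(x)||_1 = 1.2541 + 1.0555 + 8.4832 + 7.2452 = 18.038


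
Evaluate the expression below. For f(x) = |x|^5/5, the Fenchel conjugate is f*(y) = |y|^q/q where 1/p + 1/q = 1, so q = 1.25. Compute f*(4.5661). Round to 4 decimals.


The conjugate exponent q satisfies 1/p + 1/q = 1.
p = 5, so q = 5/(5 - 1) = 1.25
|y|^q = 4.5661^1.25 = 6.6747
f*(4.5661) = 6.6747 / 1.25 = 5.3398


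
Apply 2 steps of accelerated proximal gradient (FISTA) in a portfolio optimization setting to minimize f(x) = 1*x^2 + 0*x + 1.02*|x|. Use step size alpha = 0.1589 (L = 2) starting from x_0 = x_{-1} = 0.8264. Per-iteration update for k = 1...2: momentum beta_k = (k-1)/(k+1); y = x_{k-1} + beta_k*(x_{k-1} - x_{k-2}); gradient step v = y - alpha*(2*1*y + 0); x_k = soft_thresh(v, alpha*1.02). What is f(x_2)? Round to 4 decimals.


FISTA on f(x) = 1*x^2 + 0*x + 1.02*|x|
L = 2, alpha = 0.1589
Iteration 1: beta = 0.0, y = 0.8264 + 0.0*(0.8264 - 0.8264) = 0.8264
  grad(y) = 1.6528, v = y - alpha*grad = 0.5638
  prox(v) = soft_thresh(0.5638, 0.1621) = 0.4017
Iteration 2: beta = 0.3333, y = 0.4017 + 0.3333*(0.4017 - 0.8264) = 0.2601
  grad(y) = 0.5202, v = y - alpha*grad = 0.1775
  prox(v) = soft_thresh(0.1775, 0.1621) = 0.0154
f(x_2) = 1*0.0154^2 + 0*0.0154 + 1.02*|0.0154| = 0.0159


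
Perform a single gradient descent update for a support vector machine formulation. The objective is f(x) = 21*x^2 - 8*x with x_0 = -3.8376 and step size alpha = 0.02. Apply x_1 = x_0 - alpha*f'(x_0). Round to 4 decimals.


We compute the gradient at x_0 and apply the update.
f'(x) = 42*x - 8
f'(-3.8376) = 42*-3.8376 - 8 = -169.1792
x_1 = -3.8376 - 0.02*-169.1792 = -0.454


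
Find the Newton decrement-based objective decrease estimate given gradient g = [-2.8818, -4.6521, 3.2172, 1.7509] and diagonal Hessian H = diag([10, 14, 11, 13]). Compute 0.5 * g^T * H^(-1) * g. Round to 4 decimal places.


Step 1: H is diagonal, so H^(-1) * g = [-0.2882, -0.3323, 0.2925, 0.1347].
Step 2: g^T H^(-1) g = sum_i g_i^2 / H_ii
  = (-2.8818)^2/10 + (-4.6521)^2/14 + (3.2172)^2/11 + (1.7509)^2/13
  = 0.8305 + 1.5459 + 0.9409 + 0.2358 = 3.5531
Step 3: Objective decrease = 0.5 * g^T H^(-1) g = 1.7765


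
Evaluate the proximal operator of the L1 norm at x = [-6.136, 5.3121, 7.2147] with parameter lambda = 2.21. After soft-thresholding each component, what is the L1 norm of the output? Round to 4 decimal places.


Soft-thresholding with lambda = 2.21:
prox(-6.136) = sign(-6.136)*max(|-6.136| - 2.21, 0) = -3.926
prox(5.3121) = sign(5.3121)*max(|5.3121| - 2.21, 0) = 3.1021
prox(7.2147) = sign(7.2147)*max(|7.2147| - 2.21, 0) = 5.0047
prox(x) = [-3.926, 3.1021, 5.0047]
||prox(x)||_1 = 3.926 + 3.1021 + 5.0047 = 12.0328


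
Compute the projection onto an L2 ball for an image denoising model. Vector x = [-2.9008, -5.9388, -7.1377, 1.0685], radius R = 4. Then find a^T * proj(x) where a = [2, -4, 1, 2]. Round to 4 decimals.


Step 1: Compute ||x|| (intermediates to 6 decimals).
||x|| = sqrt((-2.9008)^2 + (-5.9388)^2 + (-7.1377)^2 + 1.0685^2) = 9.786339
Step 2: Project.
Since ||x|| > R, scale = R/||x|| = 4/9.786339 = 0.408733, proj(x) = scale * x
proj(x) = [-1.185653, -2.427384, -2.917414, 0.436731]
Step 3: Dot product.
a^T * proj(x) = 2*(-1.185653) - 4*(-2.427384) + 1*(-2.917414) + 2*0.436731 = 5.2943


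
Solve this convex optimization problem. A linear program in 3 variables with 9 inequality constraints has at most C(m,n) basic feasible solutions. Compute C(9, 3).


Each vertex corresponds to some choice of n active constraints out of m, so the number of vertices is at most C(m, n) = m! / (n!(m-n)!).
m = 9, n = 3
Numerator: 9 * 8 * 7
Denominator: 3! = 6
C(9, 3) = 84


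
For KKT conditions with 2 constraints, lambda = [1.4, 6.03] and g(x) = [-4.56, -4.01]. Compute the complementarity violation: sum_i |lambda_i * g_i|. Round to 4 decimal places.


KKT complementary slackness check:
lambda_1 * g_1 = 1.4 * -4.56 = -6.384
lambda_2 * g_2 = 6.03 * -4.01 = -24.1803
Total violation = 6.384 + 24.1803 = 30.5643


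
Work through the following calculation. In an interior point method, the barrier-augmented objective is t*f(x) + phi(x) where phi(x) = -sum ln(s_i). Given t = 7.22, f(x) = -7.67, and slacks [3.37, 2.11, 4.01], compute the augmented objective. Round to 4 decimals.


Step 1: Compute log-barrier.
ln values: [1.2149, 0.7467, 1.3888]
phi = -(1.2149 + 0.7467 + 1.3888) = -3.3504
Step 2: Compute augmented objective.
t*f(x) = 7.22*-7.67 = -55.3774
Total = -55.3774 - 3.3504 = -58.7278


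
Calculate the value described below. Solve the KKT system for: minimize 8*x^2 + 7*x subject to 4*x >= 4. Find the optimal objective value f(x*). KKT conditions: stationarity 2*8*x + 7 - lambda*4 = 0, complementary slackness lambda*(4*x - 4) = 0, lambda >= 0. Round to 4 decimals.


Step 1: Try lambda = 0 (constraint inactive).
x_unc = -7/(2*8) = -0.4375
Check: 4*-0.4375 = -1.75 < 4 -- violated!
Step 2: Constraint must be active: 4*x = 4
x* = 4/4 = 1.0
lambda = (2*8*1.0 + 7)/4 = 5.75
Step 3: Compute optimal value.
f(x*) = 8*1.0^2 + 7*1.0 = 15.0


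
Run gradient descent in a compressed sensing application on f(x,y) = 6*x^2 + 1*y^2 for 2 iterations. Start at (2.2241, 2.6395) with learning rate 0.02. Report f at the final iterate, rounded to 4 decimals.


Gradient descent on f(x,y) = 6*x^2 + 1*y^2.
Starting point: (2.2241, 2.6395), alpha = 0.02
Step 1: grad_x = 2*6*2.2241 = 26.6892, grad_y = 2*1*2.6395 = 5.279
  x_1 = 2.2241 - 0.02*26.6892 = 1.6903
  y_1 = 2.6395 - 0.02*5.279 = 2.5339
Step 2: grad_x = 2*6*1.6903 = 20.2838, grad_y = 2*1*2.5339 = 5.0678
  x_2 = 1.6903 - 0.02*20.2838 = 1.2846
  y_2 = 2.5339 - 0.02*5.0678 = 2.4326
f(1.2846, 2.4326) = 6*1.2846^2 + 1*2.4326^2 = 15.8192


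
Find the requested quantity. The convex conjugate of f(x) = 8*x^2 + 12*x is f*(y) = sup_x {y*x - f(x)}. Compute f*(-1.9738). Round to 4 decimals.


f*(y) = sup_x {y*x - a*x^2 - b*x} = sup_x {(y-b)*x - a*x^2}
FOC: (y - b) - 2a*x = 0 => x* = (y - b)/(2a)
x* = (-1.9738 - 12)/(2*8) = -0.8734
f*(-1.9738) = (y-b)^2/(4a) = (-1.9738 - 12)^2/(4*8)
= 195.2671/32 = 6.1021


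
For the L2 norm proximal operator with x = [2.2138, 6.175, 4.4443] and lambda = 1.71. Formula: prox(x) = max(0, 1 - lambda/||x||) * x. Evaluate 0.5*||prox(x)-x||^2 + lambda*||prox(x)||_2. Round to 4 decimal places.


Step 1: Compute ||x||.
||x|| = 7.9236
Step 2: Compute scaling factor.
scale = max(0, 1 - 1.71/7.9236) = 0.7842
Step 3: prox(x) = [1.736, 4.8424, 3.4852]
||prox(x)|| = 6.2136
Step 4: Proximal objective.
0.5*||prox-x||^2 = 1.4621
lambda*||prox|| = 10.6253
Total = 12.0873


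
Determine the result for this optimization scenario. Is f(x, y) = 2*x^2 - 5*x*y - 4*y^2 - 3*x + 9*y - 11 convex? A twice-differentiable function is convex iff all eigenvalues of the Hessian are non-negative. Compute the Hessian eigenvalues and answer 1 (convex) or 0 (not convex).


The Hessian of f(x,y) = 2*x^2 - 5*x*y - 4*y^2 - 3*x + 9*y - 11 is:
H = [[4, -5], [-5, -8]]
Trace = 4 - 8 = -4
Determinant = 4*-8 - (-5)^2 = -57
Discriminant = (-4)^2 - 4*-57 = 244.0
Eigenvalues: lambda_1 = -9.8102, lambda_2 = 5.8102
The function is not convex.

0


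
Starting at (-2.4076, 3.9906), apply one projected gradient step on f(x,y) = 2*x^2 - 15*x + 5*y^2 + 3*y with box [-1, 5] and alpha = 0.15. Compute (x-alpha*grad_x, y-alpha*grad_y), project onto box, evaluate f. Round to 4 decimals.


Step 1: Compute gradient at (-2.4076, 3.9906).
grad_x = 2*2*-2.4076 - 15 = -24.6304
grad_y = 2*5*3.9906 + 3 = 42.906
Step 2: Gradient step.
x_raw = -2.4076 - 0.15*-24.6304 = 1.287
y_raw = 3.9906 - 0.15*42.906 = -2.4453
Step 3: Project onto [-1, 5].
x_proj = clip(1.287) = 1.287
y_proj = clip(-2.4453) = -1.0
Step 4: Evaluate f.
f(1.287, -1.0) = -13.9919


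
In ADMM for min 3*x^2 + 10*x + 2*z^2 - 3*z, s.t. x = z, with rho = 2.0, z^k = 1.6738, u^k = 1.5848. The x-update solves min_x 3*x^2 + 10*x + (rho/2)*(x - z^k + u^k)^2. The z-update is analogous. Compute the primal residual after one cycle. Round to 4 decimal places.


ADMM iteration with rho = 2.0, z^k = 1.6738, u^k = 1.5848
Step 1: x-update.
Minimize 3*x^2 + 10*x + (2.0/2)*(x - 1.6738 + 1.5848)^2
FOC: (2*3 + 2.0)*x = -10 + 2.0*(1.6738 - 1.5848)
x^{k+1} = -1.2278
Step 2: z-update.
Minimize 2*z^2 - 3*z + (2.0/2)*(-1.2278 - z + 1.5848)^2
FOC: (2*2 + 2.0)*z = 3 + 2.0*(-1.2278 + 1.5848)
z^{k+1} = 0.619
Step 3: u-update.
u^{k+1} = 1.5848 - 1.2278 - 0.619 = -0.262
Step 4: Primal residual = |-1.2278 - 0.619| = 1.8468


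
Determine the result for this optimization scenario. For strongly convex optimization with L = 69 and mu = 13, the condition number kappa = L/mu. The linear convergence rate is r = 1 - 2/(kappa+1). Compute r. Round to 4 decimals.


Step 1: Compute the condition number.
kappa = L/mu = 69/13 = 5.3077
Step 2: Compute the convergence rate.
r = 1 - 2/(kappa + 1) = 1 - 2*mu/(L + mu) = (L - mu)/(L + mu) = 56/82 = 0.6829


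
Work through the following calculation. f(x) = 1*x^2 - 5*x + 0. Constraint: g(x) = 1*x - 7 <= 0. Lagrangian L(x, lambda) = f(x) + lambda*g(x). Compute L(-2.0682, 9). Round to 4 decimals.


Step 1: Evaluate f(x).
f(-2.0682) = 1*(-2.0682)^2 - 5*(-2.0682) + 0 = 14.6185
Step 2: Evaluate g(x).
g(-2.0682) = 1*-2.0682 - 7 = -9.0682
Step 3: Compute Lagrangian.
L = 14.6185 + 9*-9.0682 = -66.9953


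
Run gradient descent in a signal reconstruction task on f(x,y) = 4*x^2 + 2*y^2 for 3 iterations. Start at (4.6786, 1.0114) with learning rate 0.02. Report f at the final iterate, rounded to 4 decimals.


Gradient descent on f(x,y) = 4*x^2 + 2*y^2.
Starting point: (4.6786, 1.0114), alpha = 0.02
Step 1: grad_x = 2*4*4.6786 = 37.4288, grad_y = 2*2*1.0114 = 4.0456
  x_1 = 4.6786 - 0.02*37.4288 = 3.93
  y_1 = 1.0114 - 0.02*4.0456 = 0.9305
Step 2: grad_x = 2*4*3.93 = 31.4402, grad_y = 2*2*0.9305 = 3.722
  x_2 = 3.93 - 0.02*31.4402 = 3.3012
  y_2 = 0.9305 - 0.02*3.722 = 0.856
Step 3: grad_x = 2*4*3.3012 = 26.4098, grad_y = 2*2*0.856 = 3.4242
  x_3 = 3.3012 - 0.02*26.4098 = 2.773
  y_3 = 0.856 - 0.02*3.4242 = 0.7876
f(2.773, 0.7876) = 4*2.773^2 + 2*0.7876^2 = 31.9992


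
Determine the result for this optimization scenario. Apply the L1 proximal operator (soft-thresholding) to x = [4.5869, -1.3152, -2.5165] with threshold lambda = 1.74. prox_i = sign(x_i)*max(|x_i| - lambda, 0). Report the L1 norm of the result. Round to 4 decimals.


Soft-thresholding with lambda = 1.74:
prox(4.5869) = sign(4.5869)*max(|4.5869| - 1.74, 0) = 2.8469
prox(-1.3152) = sign(-1.3152)*max(|-1.3152| - 1.74, 0) = 0.0
prox(-2.5165) = sign(-2.5165)*max(|-2.5165| - 1.74, 0) = -0.7765
prox(x) = [2.8469, 0.0, -0.7765]
||prox(x)||_1 = 2.8469 + 0.0 + 0.7765 = 3.6234


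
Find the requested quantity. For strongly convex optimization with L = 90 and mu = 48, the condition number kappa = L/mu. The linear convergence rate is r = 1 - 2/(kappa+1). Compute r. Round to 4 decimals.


Step 1: Compute the condition number.
kappa = L/mu = 90/48 = 1.875
Step 2: Compute the convergence rate.
r = 1 - 2/(kappa + 1) = 1 - 2*mu/(L + mu) = (L - mu)/(L + mu) = 42/138 = 0.3043


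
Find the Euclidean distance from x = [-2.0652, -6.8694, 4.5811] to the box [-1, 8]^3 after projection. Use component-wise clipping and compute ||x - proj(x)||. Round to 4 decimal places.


Project each component onto [-1, 8].
clip(-2.0652) = -1.0, clip(-6.8694) = -1.0, clip(4.5811) = 4.5811
Projection = [-1.0, -1.0, 4.5811]
Squared diffs: [1.1347, 34.4499, 0.0]
Distance = sqrt(35.5846) = 5.9653


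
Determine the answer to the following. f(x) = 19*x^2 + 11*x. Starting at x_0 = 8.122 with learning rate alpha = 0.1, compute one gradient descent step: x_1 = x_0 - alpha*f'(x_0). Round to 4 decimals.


We compute the gradient at x_0 and apply the update.
f'(x) = 38*x + 11
f'(8.122) = 38*8.122 + 11 = 319.636
x_1 = 8.122 - 0.1*319.636 = -23.8416


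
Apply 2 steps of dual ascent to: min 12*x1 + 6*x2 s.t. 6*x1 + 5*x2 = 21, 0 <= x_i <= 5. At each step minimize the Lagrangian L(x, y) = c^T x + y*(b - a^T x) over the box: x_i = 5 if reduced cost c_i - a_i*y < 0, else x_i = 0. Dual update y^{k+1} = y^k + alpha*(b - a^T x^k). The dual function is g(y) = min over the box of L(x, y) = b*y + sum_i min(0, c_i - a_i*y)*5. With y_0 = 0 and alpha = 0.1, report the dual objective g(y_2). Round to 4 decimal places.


Dual ascent for LP: min 12*x1 + 6*x2, 6*x1 + 5*x2 = 21, 0 <= x_i <= 5
Step 1: y^k = 0.0, reduced costs: (12.0, 6.0)
  x^k = (0.0, 0.0), subgradient = b - a^T x = 21.0
  y^{k+1} = 0.0 + 0.1*21.0 = 2.1
Step 2: y^k = 2.1, reduced costs: (-0.6, -4.5)
  x^k = (5.0, 5.0), subgradient = b - a^T x = -34.0
  y^{k+1} = 2.1 + 0.1*-34.0 = -1.3
Dual objective at y_2 = -1.3: reduced costs (19.8, 12.5), box minimizer x = (0.0, 0.0)
g(y_2) = b*y + (c1 - a1*y)*x1 + (c2 - a2*y)*x2 = 21*(-1.3) + 19.8*0.0 + 12.5*0.0 = -27.3 + 0.0 + 0.0 = -27.3


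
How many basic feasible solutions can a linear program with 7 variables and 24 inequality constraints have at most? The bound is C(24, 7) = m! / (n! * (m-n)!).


Each vertex corresponds to some choice of n active constraints out of m, so the number of vertices is at most C(m, n) = m! / (n!(m-n)!).
m = 24, n = 7
Numerator: 24 * 23 * 22 * 21 * 20 * 19 * 18
Denominator: 7! = 5040
C(24, 7) = 346104


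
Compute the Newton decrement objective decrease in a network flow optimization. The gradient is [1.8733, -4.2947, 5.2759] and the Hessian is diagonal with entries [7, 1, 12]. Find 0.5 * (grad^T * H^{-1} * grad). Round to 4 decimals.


Step 1: H is diagonal, so H^(-1) * g = [0.2676, -4.2947, 0.4397].
Step 2: g^T H^(-1) g = sum_i g_i^2 / H_ii
  = (1.8733)^2/7 + (-4.2947)^2/1 + (5.2759)^2/12
  = 0.5013 + 18.4444 + 2.3196 = 21.2654
Step 3: Objective decrease = 0.5 * g^T H^(-1) g = 10.6327


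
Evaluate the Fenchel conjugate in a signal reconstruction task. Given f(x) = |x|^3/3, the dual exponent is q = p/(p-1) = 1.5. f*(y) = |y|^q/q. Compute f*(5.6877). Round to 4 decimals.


The conjugate exponent q satisfies 1/p + 1/q = 1.
p = 3, so q = 3/(3 - 1) = 1.5
|y|^q = 5.6877^1.5 = 13.5645
f*(5.6877) = 13.5645 / 1.5 = 9.043


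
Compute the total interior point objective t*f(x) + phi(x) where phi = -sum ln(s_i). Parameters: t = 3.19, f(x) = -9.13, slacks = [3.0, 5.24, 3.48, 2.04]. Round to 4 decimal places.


Step 1: Compute log-barrier.
ln values: [1.0986, 1.6563, 1.247, 0.7129]
phi = -(1.0986 + 1.6563 + 1.247 + 0.7129) = -4.7149
Step 2: Compute augmented objective.
t*f(x) = 3.19*-9.13 = -29.1247
Total = -29.1247 - 4.7149 = -33.8396


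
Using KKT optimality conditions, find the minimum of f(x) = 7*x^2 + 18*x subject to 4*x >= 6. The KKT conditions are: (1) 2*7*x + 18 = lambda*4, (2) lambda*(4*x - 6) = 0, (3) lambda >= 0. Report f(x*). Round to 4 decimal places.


Step 1: Try lambda = 0 (constraint inactive).
x_unc = -18/(2*7) = -1.2857
Check: 4*-1.2857 = -5.1428 < 6 -- violated!
Step 2: Constraint must be active: 4*x = 6
x* = 6/4 = 1.5
lambda = (2*7*1.5 + 18)/4 = 9.75
Step 3: Compute optimal value.
f(x*) = 7*1.5^2 + 18*1.5 = 42.75


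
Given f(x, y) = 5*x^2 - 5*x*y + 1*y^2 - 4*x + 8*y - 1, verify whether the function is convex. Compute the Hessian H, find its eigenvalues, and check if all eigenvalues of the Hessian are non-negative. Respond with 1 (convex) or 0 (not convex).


The Hessian of f(x,y) = 5*x^2 - 5*x*y + 1*y^2 - 4*x + 8*y - 1 is:
H = [[10, -5], [-5, 2]]
Trace = 10 + 2 = 12
Determinant = 10*2 - (-5)^2 = -5
Discriminant = (12)^2 - 4*-5 = 164.0
Eigenvalues: lambda_1 = -0.4031, lambda_2 = 12.4031
The function is not convex.

0


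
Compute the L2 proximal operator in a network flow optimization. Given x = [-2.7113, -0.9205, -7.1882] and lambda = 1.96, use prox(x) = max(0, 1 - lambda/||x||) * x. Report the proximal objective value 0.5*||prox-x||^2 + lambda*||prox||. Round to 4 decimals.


Step 1: Compute ||x||.
||x|| = 7.7375
Step 2: Compute scaling factor.
scale = max(0, 1 - 1.96/7.7375) = 0.7467
Step 3: prox(x) = [-2.0245, -0.6873, -5.3673]
||prox(x)|| = 5.7775
Step 4: Proximal objective.
0.5*||prox-x||^2 = 1.9208
lambda*||prox|| = 11.3239
Total = 13.2447


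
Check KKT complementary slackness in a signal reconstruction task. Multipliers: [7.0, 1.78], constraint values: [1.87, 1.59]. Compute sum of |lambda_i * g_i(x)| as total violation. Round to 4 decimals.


KKT complementary slackness check:
lambda_1 * g_1 = 7.0 * 1.87 = 13.09
lambda_2 * g_2 = 1.78 * 1.59 = 2.8302
Total violation = 13.09 + 2.8302 = 15.9202


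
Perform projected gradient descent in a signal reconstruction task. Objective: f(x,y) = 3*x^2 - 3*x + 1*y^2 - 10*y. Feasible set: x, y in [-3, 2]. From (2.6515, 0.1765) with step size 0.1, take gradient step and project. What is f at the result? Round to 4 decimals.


Step 1: Compute gradient at (2.6515, 0.1765).
grad_x = 2*3*2.6515 - 3 = 12.909
grad_y = 2*1*0.1765 - 10 = -9.647
Step 2: Gradient step.
x_raw = 2.6515 - 0.1*12.909 = 1.3606
y_raw = 0.1765 - 0.1*-9.647 = 1.1412
Step 3: Project onto [-3, 2].
x_proj = clip(1.3606) = 1.3606
y_proj = clip(1.1412) = 1.1412
Step 4: Evaluate f.
f(1.3606, 1.1412) = -8.6378


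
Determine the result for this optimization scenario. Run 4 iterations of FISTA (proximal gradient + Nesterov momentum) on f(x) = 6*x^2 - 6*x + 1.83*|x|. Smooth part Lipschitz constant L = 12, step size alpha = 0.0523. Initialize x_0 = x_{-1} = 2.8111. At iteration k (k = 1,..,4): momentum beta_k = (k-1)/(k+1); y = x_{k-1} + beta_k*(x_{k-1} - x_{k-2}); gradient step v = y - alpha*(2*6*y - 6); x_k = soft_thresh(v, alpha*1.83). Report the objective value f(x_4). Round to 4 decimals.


FISTA on f(x) = 6*x^2 - 6*x + 1.83*|x|
L = 12, alpha = 0.0523
Iteration 1: beta = 0.0, y = 2.8111 + 0.0*(2.8111 - 2.8111) = 2.8111
  grad(y) = 27.7332, v = y - alpha*grad = 1.3607
  prox(v) = soft_thresh(1.3607, 0.0957) = 1.2649
Iteration 2: beta = 0.3333, y = 1.2649 + 0.3333*(1.2649 - 2.8111) = 0.7496
  grad(y) = 2.9947, v = y - alpha*grad = 0.5929
  prox(v) = soft_thresh(0.5929, 0.0957) = 0.4972
Iteration 3: beta = 0.5, y = 0.4972 + 0.5*(0.4972 - 1.2649) = 0.1134
  grad(y) = -4.6396, v = y - alpha*grad = 0.356
  prox(v) = soft_thresh(0.356, 0.0957) = 0.2603
Iteration 4: beta = 0.6, y = 0.2603 + 0.6*(0.2603 - 0.4972) = 0.1182
  grad(y) = -4.5821, v = y - alpha*grad = 0.3578
  prox(v) = soft_thresh(0.3578, 0.0957) = 0.2621
f(x_4) = 6*0.2621^2 - 6*0.2621 + 1.83*|0.2621| = -0.6808


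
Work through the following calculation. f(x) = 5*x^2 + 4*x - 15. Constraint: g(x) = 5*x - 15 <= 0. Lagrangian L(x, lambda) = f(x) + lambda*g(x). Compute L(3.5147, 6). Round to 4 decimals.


Step 1: Evaluate f(x).
f(3.5147) = 5*3.5147^2 + 4*3.5147 - 15 = 60.8244
Step 2: Evaluate g(x).
g(3.5147) = 5*3.5147 - 15 = 2.5735
Step 3: Compute Lagrangian.
L = 60.8244 + 6*2.5735 = 76.2654


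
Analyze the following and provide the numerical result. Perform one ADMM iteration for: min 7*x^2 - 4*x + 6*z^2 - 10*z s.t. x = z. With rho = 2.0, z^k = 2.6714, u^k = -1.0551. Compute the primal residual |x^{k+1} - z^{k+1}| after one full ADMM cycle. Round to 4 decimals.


ADMM iteration with rho = 2.0, z^k = 2.6714, u^k = -1.0551
Step 1: x-update.
Minimize 7*x^2 - 4*x + (2.0/2)*(x - 2.6714 - 1.0551)^2
FOC: (2*7 + 2.0)*x = 4 + 2.0*(2.6714 + 1.0551)
x^{k+1} = 0.7158
Step 2: z-update.
Minimize 6*z^2 - 10*z + (2.0/2)*(0.7158 - z - 1.0551)^2
FOC: (2*6 + 2.0)*z = 10 + 2.0*(0.7158 - 1.0551)
z^{k+1} = 0.6658
Step 3: u-update.
u^{k+1} = -1.0551 + 0.7158 - 0.6658 = -1.0051
Step 4: Primal residual = |0.7158 - 0.6658| = 0.05


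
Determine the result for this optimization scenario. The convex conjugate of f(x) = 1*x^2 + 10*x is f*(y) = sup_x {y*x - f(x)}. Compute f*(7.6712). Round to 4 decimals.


f*(y) = sup_x {y*x - a*x^2 - b*x} = sup_x {(y-b)*x - a*x^2}
FOC: (y - b) - 2a*x = 0 => x* = (y - b)/(2a)
x* = (7.6712 - 10)/(2*1) = -1.1644
f*(7.6712) = (y-b)^2/(4a) = (7.6712 - 10)^2/(4*1)
= 5.4233/4 = 1.3558


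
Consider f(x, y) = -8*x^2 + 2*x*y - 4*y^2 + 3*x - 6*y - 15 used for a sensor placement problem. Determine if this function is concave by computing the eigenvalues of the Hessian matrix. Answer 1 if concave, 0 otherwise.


The Hessian of f(x,y) = -8*x^2 + 2*x*y - 4*y^2 + 3*x - 6*y - 15 is:
H = [[-16, 2], [2, -8]]
Trace = -16 - 8 = -24
Determinant = -16*-8 - (2)^2 = 124
Discriminant = (-24)^2 - 4*124 = 80.0
Eigenvalues: lambda_1 = -16.4721, lambda_2 = -7.5279
The function is concave.

1


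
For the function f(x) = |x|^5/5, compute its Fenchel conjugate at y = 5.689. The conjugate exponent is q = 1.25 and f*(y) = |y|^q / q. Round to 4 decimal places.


The conjugate exponent q satisfies 1/p + 1/q = 1.
p = 5, so q = 5/(5 - 1) = 1.25
|y|^q = 5.689^1.25 = 8.7861
f*(5.689) = 8.7861 / 1.25 = 7.0289


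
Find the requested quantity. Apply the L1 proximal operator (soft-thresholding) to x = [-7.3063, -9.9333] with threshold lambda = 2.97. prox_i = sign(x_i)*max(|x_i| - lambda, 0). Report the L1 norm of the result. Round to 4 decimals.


Soft-thresholding with lambda = 2.97:
prox(-7.3063) = sign(-7.3063)*max(|-7.3063| - 2.97, 0) = -4.3363
prox(-9.9333) = sign(-9.9333)*max(|-9.9333| - 2.97, 0) = -6.9633
prox(x) = [-4.3363, -6.9633]
||prox(x)||_1 = 4.3363 + 6.9633 = 11.2996


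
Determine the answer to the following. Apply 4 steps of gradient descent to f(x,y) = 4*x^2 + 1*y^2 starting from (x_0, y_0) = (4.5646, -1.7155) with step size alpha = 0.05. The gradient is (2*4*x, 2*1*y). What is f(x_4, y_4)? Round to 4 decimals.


Gradient descent on f(x,y) = 4*x^2 + 1*y^2.
Starting point: (4.5646, -1.7155), alpha = 0.05
Step 1: grad_x = 2*4*4.5646 = 36.5168, grad_y = 2*1*-1.7155 = -3.431
  x_1 = 4.5646 - 0.05*36.5168 = 2.7388
  y_1 = -1.7155 - 0.05*-3.431 = -1.544
Step 2: grad_x = 2*4*2.7388 = 21.9101, grad_y = 2*1*-1.544 = -3.0879
  x_2 = 2.7388 - 0.05*21.9101 = 1.6433
  y_2 = -1.544 - 0.05*-3.0879 = -1.3896
Step 3: grad_x = 2*4*1.6433 = 13.146, grad_y = 2*1*-1.3896 = -2.7791
  x_3 = 1.6433 - 0.05*13.146 = 0.986
  y_3 = -1.3896 - 0.05*-2.7791 = -1.2506
Step 4: grad_x = 2*4*0.986 = 7.8876, grad_y = 2*1*-1.2506 = -2.5012
  x_4 = 0.986 - 0.05*7.8876 = 0.5916
  y_4 = -1.2506 - 0.05*-2.5012 = -1.1255
f(0.5916, -1.1255) = 4*0.5916^2 + 1*(-1.1255)^2 = 2.6667


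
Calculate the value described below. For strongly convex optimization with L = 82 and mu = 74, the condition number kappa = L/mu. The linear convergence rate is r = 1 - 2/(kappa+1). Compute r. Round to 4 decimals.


Step 1: Compute the condition number.
kappa = L/mu = 82/74 = 1.1081
Step 2: Compute the convergence rate.
r = 1 - 2/(kappa + 1) = 1 - 2*mu/(L + mu) = (L - mu)/(L + mu) = 8/156 = 0.0513


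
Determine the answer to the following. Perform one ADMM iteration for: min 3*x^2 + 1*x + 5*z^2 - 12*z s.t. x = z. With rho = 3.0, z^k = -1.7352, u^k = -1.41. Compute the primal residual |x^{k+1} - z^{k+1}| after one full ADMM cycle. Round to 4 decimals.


ADMM iteration with rho = 3.0, z^k = -1.7352, u^k = -1.41
Step 1: x-update.
Minimize 3*x^2 + 1*x + (3.0/2)*(x + 1.7352 - 1.41)^2
FOC: (2*3 + 3.0)*x = -1 + 3.0*(-1.7352 + 1.41)
x^{k+1} = -0.2195
Step 2: z-update.
Minimize 5*z^2 - 12*z + (3.0/2)*(-0.2195 - z - 1.41)^2
FOC: (2*5 + 3.0)*z = 12 + 3.0*(-0.2195 - 1.41)
z^{k+1} = 0.547
Step 3: u-update.
u^{k+1} = -1.41 - 0.2195 - 0.547 = -2.1765
Step 4: Primal residual = |-0.2195 - 0.547| = 0.7665


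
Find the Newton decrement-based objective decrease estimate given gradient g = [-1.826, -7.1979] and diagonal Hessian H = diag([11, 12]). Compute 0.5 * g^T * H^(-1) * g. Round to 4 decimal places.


Step 1: H is diagonal, so H^(-1) * g = [-0.166, -0.5998].
Step 2: g^T H^(-1) g = sum_i g_i^2 / H_ii
  = (-1.826)^2/11 + (-7.1979)^2/12
  = 0.3031 + 4.3175 = 4.6206
Step 3: Objective decrease = 0.5 * g^T H^(-1) g = 2.3103


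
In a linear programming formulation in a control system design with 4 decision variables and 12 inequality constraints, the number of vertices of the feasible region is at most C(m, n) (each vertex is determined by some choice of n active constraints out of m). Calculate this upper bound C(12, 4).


Each vertex corresponds to some choice of n active constraints out of m, so the number of vertices is at most C(m, n) = m! / (n!(m-n)!).
m = 12, n = 4
Numerator: 12 * 11 * 10 * 9
Denominator: 4! = 24
C(12, 4) = 495


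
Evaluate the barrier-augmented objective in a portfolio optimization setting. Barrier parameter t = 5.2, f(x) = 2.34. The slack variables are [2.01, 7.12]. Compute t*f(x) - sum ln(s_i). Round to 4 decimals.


Step 1: Compute log-barrier.
ln values: [0.6981, 1.9629]
phi = -(0.6981 + 1.9629) = -2.661
Step 2: Compute augmented objective.
t*f(x) = 5.2*2.34 = 12.168
Total = 12.168 - 2.661 = 9.507


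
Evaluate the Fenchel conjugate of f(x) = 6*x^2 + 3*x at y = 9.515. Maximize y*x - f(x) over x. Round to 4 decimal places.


f*(y) = sup_x {y*x - a*x^2 - b*x} = sup_x {(y-b)*x - a*x^2}
FOC: (y - b) - 2a*x = 0 => x* = (y - b)/(2a)
x* = (9.515 - 3)/(2*6) = 0.5429
f*(9.515) = (y-b)^2/(4a) = (9.515 - 3)^2/(4*6)
= 42.4452/24 = 1.7686


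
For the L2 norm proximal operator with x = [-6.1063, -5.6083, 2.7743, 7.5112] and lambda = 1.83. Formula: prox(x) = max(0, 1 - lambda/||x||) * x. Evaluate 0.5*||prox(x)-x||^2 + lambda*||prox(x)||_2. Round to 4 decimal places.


Step 1: Compute ||x||.
||x|| = 11.5263
Step 2: Compute scaling factor.
scale = max(0, 1 - 1.83/11.5263) = 0.8412
Step 3: prox(x) = [-5.1368, -4.7179, 2.3338, 6.3187]
||prox(x)|| = 9.6963
Step 4: Proximal objective.
0.5*||prox-x||^2 = 1.6745
lambda*||prox|| = 17.7442
Total = 19.4186


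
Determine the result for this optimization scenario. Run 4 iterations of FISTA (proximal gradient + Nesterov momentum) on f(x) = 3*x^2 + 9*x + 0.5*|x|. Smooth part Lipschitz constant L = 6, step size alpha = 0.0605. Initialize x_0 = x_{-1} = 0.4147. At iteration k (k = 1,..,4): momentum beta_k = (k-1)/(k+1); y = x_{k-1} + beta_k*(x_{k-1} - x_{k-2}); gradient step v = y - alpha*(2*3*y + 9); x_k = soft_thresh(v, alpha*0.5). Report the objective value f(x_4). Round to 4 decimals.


FISTA on f(x) = 3*x^2 + 9*x + 0.5*|x|
L = 6, alpha = 0.0605
Iteration 1: beta = 0.0, y = 0.4147 + 0.0*(0.4147 - 0.4147) = 0.4147
  grad(y) = 11.4882, v = y - alpha*grad = -0.2803
  prox(v) = soft_thresh(-0.2803, 0.0303) = -0.2501
Iteration 2: beta = 0.3333, y = -0.2501 + 0.3333*(-0.2501 - 0.4147) = -0.4717
  grad(y) = 6.1699, v = y - alpha*grad = -0.845
  prox(v) = soft_thresh(-0.845, 0.0303) = -0.8147
Iteration 3: beta = 0.5, y = -0.8147 + 0.5*(-0.8147 + 0.2501) = -1.097
  grad(y) = 2.4179, v = y - alpha*grad = -1.2433
  prox(v) = soft_thresh(-1.2433, 0.0303) = -1.2131
Iteration 4: beta = 0.6, y = -1.2131 + 0.6*(-1.2131 + 0.8147) = -1.4521
  grad(y) = 0.2876, v = y - alpha*grad = -1.4695
  prox(v) = soft_thresh(-1.4695, 0.0303) = -1.4392
f(x_4) = 3*(-1.4392)^2 + 9*(-1.4392) + 0.5*|-1.4392| = -6.0193


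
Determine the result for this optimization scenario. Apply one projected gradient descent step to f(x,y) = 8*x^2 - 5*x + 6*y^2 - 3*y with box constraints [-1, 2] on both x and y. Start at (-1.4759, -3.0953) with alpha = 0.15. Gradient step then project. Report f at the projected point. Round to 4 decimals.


Step 1: Compute gradient at (-1.4759, -3.0953).
grad_x = 2*8*-1.4759 - 5 = -28.6144
grad_y = 2*6*-3.0953 - 3 = -40.1436
Step 2: Gradient step.
x_raw = -1.4759 - 0.15*-28.6144 = 2.8163
y_raw = -3.0953 - 0.15*-40.1436 = 2.9262
Step 3: Project onto [-1, 2].
x_proj = clip(2.8163) = 2.0
y_proj = clip(2.9262) = 2.0
Step 4: Evaluate f.
f(2.0, 2.0) = 40.0


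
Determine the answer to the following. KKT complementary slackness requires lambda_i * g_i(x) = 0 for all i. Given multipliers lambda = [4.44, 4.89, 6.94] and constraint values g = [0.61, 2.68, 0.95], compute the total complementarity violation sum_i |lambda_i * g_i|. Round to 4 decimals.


KKT complementary slackness check:
lambda_1 * g_1 = 4.44 * 0.61 = 2.7084
lambda_2 * g_2 = 4.89 * 2.68 = 13.1052
lambda_3 * g_3 = 6.94 * 0.95 = 6.593
Total violation = 2.7084 + 13.1052 + 6.593 = 22.4066


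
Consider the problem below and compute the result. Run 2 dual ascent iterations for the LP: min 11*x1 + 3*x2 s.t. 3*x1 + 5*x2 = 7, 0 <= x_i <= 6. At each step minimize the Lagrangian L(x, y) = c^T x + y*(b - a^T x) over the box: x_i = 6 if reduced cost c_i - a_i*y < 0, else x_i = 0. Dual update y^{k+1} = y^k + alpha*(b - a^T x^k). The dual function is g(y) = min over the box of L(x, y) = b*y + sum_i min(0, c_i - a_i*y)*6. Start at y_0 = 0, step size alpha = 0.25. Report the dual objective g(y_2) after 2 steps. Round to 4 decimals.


Dual ascent for LP: min 11*x1 + 3*x2, 3*x1 + 5*x2 = 7, 0 <= x_i <= 6
Step 1: y^k = 0.0, reduced costs: (11.0, 3.0)
  x^k = (0.0, 0.0), subgradient = b - a^T x = 7.0
  y^{k+1} = 0.0 + 0.25*7.0 = 1.75
Step 2: y^k = 1.75, reduced costs: (5.75, -5.75)
  x^k = (0.0, 6.0), subgradient = b - a^T x = -23.0
  y^{k+1} = 1.75 + 0.25*-23.0 = -4.0
Dual objective at y_2 = -4.0: reduced costs (23.0, 23.0), box minimizer x = (0.0, 0.0)
g(y_2) = b*y + (c1 - a1*y)*x1 + (c2 - a2*y)*x2 = 7*(-4.0) + 23.0*0.0 + 23.0*0.0 = -28.0 + 0.0 + 0.0 = -28.0


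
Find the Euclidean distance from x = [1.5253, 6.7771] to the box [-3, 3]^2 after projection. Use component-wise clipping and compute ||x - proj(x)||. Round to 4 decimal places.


Project each component onto [-3, 3].
clip(1.5253) = 1.5253, clip(6.7771) = 3.0
Projection = [1.5253, 3.0]
Squared diffs: [0.0, 14.2665]
Distance = sqrt(14.2665) = 3.7771


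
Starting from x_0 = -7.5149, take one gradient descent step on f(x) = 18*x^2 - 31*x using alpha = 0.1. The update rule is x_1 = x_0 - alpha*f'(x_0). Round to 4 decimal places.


We compute the gradient at x_0 and apply the update.
f'(x) = 36*x - 31
f'(-7.5149) = 36*-7.5149 - 31 = -301.5364
x_1 = -7.5149 - 0.1*-301.5364 = 22.6387


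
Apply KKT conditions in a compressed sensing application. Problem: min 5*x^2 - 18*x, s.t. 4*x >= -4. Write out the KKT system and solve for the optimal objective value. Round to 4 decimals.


Step 1: Try lambda = 0 (constraint inactive).
Stationarity: 2*5*x - 18 = 0
x* = 18/(2*5) = 1.8
Check constraint: 4*1.8 = 7.2 >= -4 -- satisfied.
Step 2: Compute optimal value.
f(x*) = 5*1.8^2 - 18*1.8 = -16.2


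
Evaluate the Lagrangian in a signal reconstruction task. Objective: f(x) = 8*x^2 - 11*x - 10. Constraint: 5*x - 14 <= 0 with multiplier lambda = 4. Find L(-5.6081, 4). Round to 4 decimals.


Step 1: Evaluate f(x).
f(-5.6081) = 8*(-5.6081)^2 - 11*(-5.6081) - 10 = 303.2954
Step 2: Evaluate g(x).
g(-5.6081) = 5*-5.6081 - 14 = -42.0405
Step 3: Compute Lagrangian.
L = 303.2954 + 4*-42.0405 = 135.1334


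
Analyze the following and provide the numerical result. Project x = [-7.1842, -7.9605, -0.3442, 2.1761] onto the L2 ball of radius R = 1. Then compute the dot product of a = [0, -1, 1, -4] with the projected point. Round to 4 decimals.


Step 1: Compute ||x|| (intermediates to 6 decimals).
||x|| = sqrt((-7.1842)^2 + (-7.9605)^2 + (-0.3442)^2 + 2.1761^2) = 10.946971
Step 2: Project.
Since ||x|| > R, scale = R/||x|| = 1/10.946971 = 0.091349, proj(x) = scale * x
proj(x) = [-0.656269, -0.727184, -0.031442, 0.198785]
Step 3: Dot product.
a^T * proj(x) = 0*(-0.656269) - 1*(-0.727184) + 1*(-0.031442) - 4*0.198785 = -0.0994


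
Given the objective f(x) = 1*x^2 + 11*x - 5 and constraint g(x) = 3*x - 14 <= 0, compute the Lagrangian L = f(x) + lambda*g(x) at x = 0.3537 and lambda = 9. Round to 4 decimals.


Step 1: Evaluate f(x).
f(0.3537) = 1*0.3537^2 + 11*0.3537 - 5 = -0.9842
Step 2: Evaluate g(x).
g(0.3537) = 3*0.3537 - 14 = -12.9389
Step 3: Compute Lagrangian.
L = -0.9842 + 9*-12.9389 = -117.4343
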